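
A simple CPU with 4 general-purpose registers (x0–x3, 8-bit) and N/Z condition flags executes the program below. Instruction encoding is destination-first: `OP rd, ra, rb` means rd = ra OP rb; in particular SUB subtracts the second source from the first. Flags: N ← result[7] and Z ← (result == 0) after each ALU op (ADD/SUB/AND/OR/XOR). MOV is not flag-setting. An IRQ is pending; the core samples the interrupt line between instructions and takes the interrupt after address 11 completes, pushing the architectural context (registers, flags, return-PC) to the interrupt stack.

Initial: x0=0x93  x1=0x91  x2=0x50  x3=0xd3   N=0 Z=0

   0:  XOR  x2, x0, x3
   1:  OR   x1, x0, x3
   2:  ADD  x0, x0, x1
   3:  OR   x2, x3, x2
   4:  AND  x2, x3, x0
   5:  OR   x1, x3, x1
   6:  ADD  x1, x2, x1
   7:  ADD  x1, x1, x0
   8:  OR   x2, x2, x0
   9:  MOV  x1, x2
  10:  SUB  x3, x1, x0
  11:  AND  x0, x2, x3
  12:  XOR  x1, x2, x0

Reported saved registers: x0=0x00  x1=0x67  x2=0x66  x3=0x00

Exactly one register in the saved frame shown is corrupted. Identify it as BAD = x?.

BAD = x1

after  0: x0=0x93 x1=0x91 x2=0x40 x3=0xd3  N=0 Z=0
after  1: x0=0x93 x1=0xd3 x2=0x40 x3=0xd3  N=1 Z=0
after  2: x0=0x66 x1=0xd3 x2=0x40 x3=0xd3  N=0 Z=0
after  3: x0=0x66 x1=0xd3 x2=0xd3 x3=0xd3  N=1 Z=0
after  4: x0=0x66 x1=0xd3 x2=0x42 x3=0xd3  N=0 Z=0
after  5: x0=0x66 x1=0xd3 x2=0x42 x3=0xd3  N=1 Z=0
after  6: x0=0x66 x1=0x15 x2=0x42 x3=0xd3  N=0 Z=0
after  7: x0=0x66 x1=0x7b x2=0x42 x3=0xd3  N=0 Z=0
after  8: x0=0x66 x1=0x7b x2=0x66 x3=0xd3  N=0 Z=0
after  9: x0=0x66 x1=0x66 x2=0x66 x3=0xd3  N=0 Z=0
after 10: x0=0x66 x1=0x66 x2=0x66 x3=0x00  N=0 Z=1
after 11: x0=0x00 x1=0x66 x2=0x66 x3=0x00  N=0 Z=1
-- IRQ taken; context saved, return-PC = 12 --
mismatch: x1: reported 0x67 vs actual 0x66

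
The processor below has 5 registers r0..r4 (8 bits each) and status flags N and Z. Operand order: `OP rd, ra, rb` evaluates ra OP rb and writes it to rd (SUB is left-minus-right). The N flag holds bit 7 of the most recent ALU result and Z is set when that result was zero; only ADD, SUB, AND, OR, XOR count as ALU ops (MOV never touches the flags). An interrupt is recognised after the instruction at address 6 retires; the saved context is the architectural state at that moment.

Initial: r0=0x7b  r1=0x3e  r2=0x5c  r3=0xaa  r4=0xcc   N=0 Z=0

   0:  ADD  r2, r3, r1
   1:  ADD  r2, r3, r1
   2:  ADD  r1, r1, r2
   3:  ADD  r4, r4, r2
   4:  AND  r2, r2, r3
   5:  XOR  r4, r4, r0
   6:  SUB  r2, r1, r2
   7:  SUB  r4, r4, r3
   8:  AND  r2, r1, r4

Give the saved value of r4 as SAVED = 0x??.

SAVED = 0xcf

after  0: r0=0x7b r1=0x3e r2=0xe8 r3=0xaa r4=0xcc  N=1 Z=0
after  1: r0=0x7b r1=0x3e r2=0xe8 r3=0xaa r4=0xcc  N=1 Z=0
after  2: r0=0x7b r1=0x26 r2=0xe8 r3=0xaa r4=0xcc  N=0 Z=0
after  3: r0=0x7b r1=0x26 r2=0xe8 r3=0xaa r4=0xb4  N=1 Z=0
after  4: r0=0x7b r1=0x26 r2=0xa8 r3=0xaa r4=0xb4  N=1 Z=0
after  5: r0=0x7b r1=0x26 r2=0xa8 r3=0xaa r4=0xcf  N=1 Z=0
after  6: r0=0x7b r1=0x26 r2=0x7e r3=0xaa r4=0xcf  N=0 Z=0
-- IRQ taken; context saved, return-PC = 7 --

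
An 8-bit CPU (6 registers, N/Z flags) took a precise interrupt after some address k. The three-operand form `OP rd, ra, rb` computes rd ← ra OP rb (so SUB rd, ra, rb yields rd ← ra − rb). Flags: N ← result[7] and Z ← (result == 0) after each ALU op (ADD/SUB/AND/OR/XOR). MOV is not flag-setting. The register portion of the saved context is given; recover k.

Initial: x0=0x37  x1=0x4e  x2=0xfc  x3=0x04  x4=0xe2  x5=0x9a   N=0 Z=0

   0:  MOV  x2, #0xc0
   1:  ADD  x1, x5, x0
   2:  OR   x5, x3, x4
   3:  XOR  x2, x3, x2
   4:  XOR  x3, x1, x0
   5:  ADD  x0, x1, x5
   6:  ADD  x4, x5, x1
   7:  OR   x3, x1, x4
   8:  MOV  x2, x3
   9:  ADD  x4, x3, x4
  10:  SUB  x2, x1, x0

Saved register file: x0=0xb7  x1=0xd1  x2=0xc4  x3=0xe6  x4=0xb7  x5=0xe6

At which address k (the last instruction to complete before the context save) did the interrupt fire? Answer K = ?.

K = 6

after  0: x0=0x37 x1=0x4e x2=0xc0 x3=0x04 x4=0xe2 x5=0x9a  N=0 Z=0
after  1: x0=0x37 x1=0xd1 x2=0xc0 x3=0x04 x4=0xe2 x5=0x9a  N=1 Z=0
after  2: x0=0x37 x1=0xd1 x2=0xc0 x3=0x04 x4=0xe2 x5=0xe6  N=1 Z=0
after  3: x0=0x37 x1=0xd1 x2=0xc4 x3=0x04 x4=0xe2 x5=0xe6  N=1 Z=0
after  4: x0=0x37 x1=0xd1 x2=0xc4 x3=0xe6 x4=0xe2 x5=0xe6  N=1 Z=0
after  5: x0=0xb7 x1=0xd1 x2=0xc4 x3=0xe6 x4=0xe2 x5=0xe6  N=1 Z=0
after  6: x0=0xb7 x1=0xd1 x2=0xc4 x3=0xe6 x4=0xb7 x5=0xe6  N=1 Z=0
-- IRQ taken; context saved, return-PC = 7 --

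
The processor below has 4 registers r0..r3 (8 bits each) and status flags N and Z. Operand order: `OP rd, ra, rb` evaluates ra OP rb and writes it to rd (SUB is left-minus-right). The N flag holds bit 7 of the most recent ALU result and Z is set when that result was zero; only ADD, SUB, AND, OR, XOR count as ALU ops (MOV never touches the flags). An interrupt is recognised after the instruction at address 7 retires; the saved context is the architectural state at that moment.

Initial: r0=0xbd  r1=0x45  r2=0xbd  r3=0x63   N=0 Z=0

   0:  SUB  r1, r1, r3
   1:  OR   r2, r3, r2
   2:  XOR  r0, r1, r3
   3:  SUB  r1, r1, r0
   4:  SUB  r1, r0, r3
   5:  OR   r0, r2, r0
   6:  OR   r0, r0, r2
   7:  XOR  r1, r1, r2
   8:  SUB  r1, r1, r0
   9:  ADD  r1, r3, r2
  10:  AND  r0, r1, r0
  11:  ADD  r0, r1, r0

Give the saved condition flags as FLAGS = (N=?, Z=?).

after  0: r0=0xbd r1=0xe2 r2=0xbd r3=0x63  N=1 Z=0
after  1: r0=0xbd r1=0xe2 r2=0xff r3=0x63  N=1 Z=0
after  2: r0=0x81 r1=0xe2 r2=0xff r3=0x63  N=1 Z=0
after  3: r0=0x81 r1=0x61 r2=0xff r3=0x63  N=0 Z=0
after  4: r0=0x81 r1=0x1e r2=0xff r3=0x63  N=0 Z=0
after  5: r0=0xff r1=0x1e r2=0xff r3=0x63  N=1 Z=0
after  6: r0=0xff r1=0x1e r2=0xff r3=0x63  N=1 Z=0
after  7: r0=0xff r1=0xe1 r2=0xff r3=0x63  N=1 Z=0
-- IRQ taken; context saved, return-PC = 8 --

FLAGS = (N=1, Z=0)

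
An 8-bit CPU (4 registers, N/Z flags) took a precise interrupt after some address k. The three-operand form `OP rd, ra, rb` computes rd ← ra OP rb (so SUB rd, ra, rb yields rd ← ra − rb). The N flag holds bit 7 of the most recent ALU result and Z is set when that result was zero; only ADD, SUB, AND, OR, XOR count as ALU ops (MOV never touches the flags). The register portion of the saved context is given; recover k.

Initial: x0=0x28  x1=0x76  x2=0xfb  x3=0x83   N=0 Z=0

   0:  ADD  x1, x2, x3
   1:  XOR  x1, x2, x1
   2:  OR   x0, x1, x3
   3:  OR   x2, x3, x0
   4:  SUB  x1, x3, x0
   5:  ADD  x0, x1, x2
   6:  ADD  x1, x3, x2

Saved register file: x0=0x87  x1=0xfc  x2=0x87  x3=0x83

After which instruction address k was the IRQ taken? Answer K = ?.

after  0: x0=0x28 x1=0x7e x2=0xfb x3=0x83  N=0 Z=0
after  1: x0=0x28 x1=0x85 x2=0xfb x3=0x83  N=1 Z=0
after  2: x0=0x87 x1=0x85 x2=0xfb x3=0x83  N=1 Z=0
after  3: x0=0x87 x1=0x85 x2=0x87 x3=0x83  N=1 Z=0
after  4: x0=0x87 x1=0xfc x2=0x87 x3=0x83  N=1 Z=0
-- IRQ taken; context saved, return-PC = 5 --

K = 4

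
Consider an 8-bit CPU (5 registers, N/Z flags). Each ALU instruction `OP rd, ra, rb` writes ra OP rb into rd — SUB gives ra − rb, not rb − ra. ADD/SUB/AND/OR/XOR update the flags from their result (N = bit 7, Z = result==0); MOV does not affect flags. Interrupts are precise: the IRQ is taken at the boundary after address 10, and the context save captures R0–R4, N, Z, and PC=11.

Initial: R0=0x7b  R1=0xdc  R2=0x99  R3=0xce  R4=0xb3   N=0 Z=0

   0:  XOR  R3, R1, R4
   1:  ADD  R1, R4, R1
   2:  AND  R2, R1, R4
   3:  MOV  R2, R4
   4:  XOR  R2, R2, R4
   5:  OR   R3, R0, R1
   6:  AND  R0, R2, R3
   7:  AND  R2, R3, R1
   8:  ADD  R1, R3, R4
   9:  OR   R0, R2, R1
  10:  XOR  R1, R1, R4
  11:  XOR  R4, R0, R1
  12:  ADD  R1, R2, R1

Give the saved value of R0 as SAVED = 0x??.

after  0: R0=0x7b R1=0xdc R2=0x99 R3=0x6f R4=0xb3  N=0 Z=0
after  1: R0=0x7b R1=0x8f R2=0x99 R3=0x6f R4=0xb3  N=1 Z=0
after  2: R0=0x7b R1=0x8f R2=0x83 R3=0x6f R4=0xb3  N=1 Z=0
after  3: R0=0x7b R1=0x8f R2=0xb3 R3=0x6f R4=0xb3  N=1 Z=0
after  4: R0=0x7b R1=0x8f R2=0x00 R3=0x6f R4=0xb3  N=0 Z=1
after  5: R0=0x7b R1=0x8f R2=0x00 R3=0xff R4=0xb3  N=1 Z=0
after  6: R0=0x00 R1=0x8f R2=0x00 R3=0xff R4=0xb3  N=0 Z=1
after  7: R0=0x00 R1=0x8f R2=0x8f R3=0xff R4=0xb3  N=1 Z=0
after  8: R0=0x00 R1=0xb2 R2=0x8f R3=0xff R4=0xb3  N=1 Z=0
after  9: R0=0xbf R1=0xb2 R2=0x8f R3=0xff R4=0xb3  N=1 Z=0
after 10: R0=0xbf R1=0x01 R2=0x8f R3=0xff R4=0xb3  N=0 Z=0
-- IRQ taken; context saved, return-PC = 11 --

SAVED = 0xbf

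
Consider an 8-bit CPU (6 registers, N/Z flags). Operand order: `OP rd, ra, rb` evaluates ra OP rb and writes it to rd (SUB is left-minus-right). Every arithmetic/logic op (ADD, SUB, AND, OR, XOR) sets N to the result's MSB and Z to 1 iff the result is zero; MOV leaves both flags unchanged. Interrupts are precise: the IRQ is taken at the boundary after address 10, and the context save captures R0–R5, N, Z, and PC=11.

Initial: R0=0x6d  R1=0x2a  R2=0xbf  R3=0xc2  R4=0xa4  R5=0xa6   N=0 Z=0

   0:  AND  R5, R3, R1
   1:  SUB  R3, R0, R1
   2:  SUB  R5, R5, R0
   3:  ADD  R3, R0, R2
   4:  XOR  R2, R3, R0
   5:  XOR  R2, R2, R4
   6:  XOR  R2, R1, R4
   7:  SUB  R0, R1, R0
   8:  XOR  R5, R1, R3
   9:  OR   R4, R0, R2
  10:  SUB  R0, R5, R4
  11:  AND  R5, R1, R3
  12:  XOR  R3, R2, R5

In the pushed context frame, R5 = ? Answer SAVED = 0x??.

after  0: R0=0x6d R1=0x2a R2=0xbf R3=0xc2 R4=0xa4 R5=0x02  N=0 Z=0
after  1: R0=0x6d R1=0x2a R2=0xbf R3=0x43 R4=0xa4 R5=0x02  N=0 Z=0
after  2: R0=0x6d R1=0x2a R2=0xbf R3=0x43 R4=0xa4 R5=0x95  N=1 Z=0
after  3: R0=0x6d R1=0x2a R2=0xbf R3=0x2c R4=0xa4 R5=0x95  N=0 Z=0
after  4: R0=0x6d R1=0x2a R2=0x41 R3=0x2c R4=0xa4 R5=0x95  N=0 Z=0
after  5: R0=0x6d R1=0x2a R2=0xe5 R3=0x2c R4=0xa4 R5=0x95  N=1 Z=0
after  6: R0=0x6d R1=0x2a R2=0x8e R3=0x2c R4=0xa4 R5=0x95  N=1 Z=0
after  7: R0=0xbd R1=0x2a R2=0x8e R3=0x2c R4=0xa4 R5=0x95  N=1 Z=0
after  8: R0=0xbd R1=0x2a R2=0x8e R3=0x2c R4=0xa4 R5=0x06  N=0 Z=0
after  9: R0=0xbd R1=0x2a R2=0x8e R3=0x2c R4=0xbf R5=0x06  N=1 Z=0
after 10: R0=0x47 R1=0x2a R2=0x8e R3=0x2c R4=0xbf R5=0x06  N=0 Z=0
-- IRQ taken; context saved, return-PC = 11 --

SAVED = 0x06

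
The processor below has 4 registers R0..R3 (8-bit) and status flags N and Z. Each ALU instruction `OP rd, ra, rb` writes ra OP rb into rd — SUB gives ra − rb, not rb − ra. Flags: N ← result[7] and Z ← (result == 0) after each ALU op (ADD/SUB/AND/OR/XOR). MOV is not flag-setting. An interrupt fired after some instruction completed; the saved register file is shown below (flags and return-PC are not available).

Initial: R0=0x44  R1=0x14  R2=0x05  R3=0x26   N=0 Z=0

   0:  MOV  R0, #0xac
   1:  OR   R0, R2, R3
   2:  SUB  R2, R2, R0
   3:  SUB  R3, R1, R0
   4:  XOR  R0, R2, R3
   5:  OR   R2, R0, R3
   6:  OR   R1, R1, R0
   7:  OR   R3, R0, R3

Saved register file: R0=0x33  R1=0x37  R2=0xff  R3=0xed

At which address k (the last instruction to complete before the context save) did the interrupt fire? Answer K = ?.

after  0: R0=0xac R1=0x14 R2=0x05 R3=0x26  N=0 Z=0
after  1: R0=0x27 R1=0x14 R2=0x05 R3=0x26  N=0 Z=0
after  2: R0=0x27 R1=0x14 R2=0xde R3=0x26  N=1 Z=0
after  3: R0=0x27 R1=0x14 R2=0xde R3=0xed  N=1 Z=0
after  4: R0=0x33 R1=0x14 R2=0xde R3=0xed  N=0 Z=0
after  5: R0=0x33 R1=0x14 R2=0xff R3=0xed  N=1 Z=0
after  6: R0=0x33 R1=0x37 R2=0xff R3=0xed  N=0 Z=0
-- IRQ taken; context saved, return-PC = 7 --

K = 6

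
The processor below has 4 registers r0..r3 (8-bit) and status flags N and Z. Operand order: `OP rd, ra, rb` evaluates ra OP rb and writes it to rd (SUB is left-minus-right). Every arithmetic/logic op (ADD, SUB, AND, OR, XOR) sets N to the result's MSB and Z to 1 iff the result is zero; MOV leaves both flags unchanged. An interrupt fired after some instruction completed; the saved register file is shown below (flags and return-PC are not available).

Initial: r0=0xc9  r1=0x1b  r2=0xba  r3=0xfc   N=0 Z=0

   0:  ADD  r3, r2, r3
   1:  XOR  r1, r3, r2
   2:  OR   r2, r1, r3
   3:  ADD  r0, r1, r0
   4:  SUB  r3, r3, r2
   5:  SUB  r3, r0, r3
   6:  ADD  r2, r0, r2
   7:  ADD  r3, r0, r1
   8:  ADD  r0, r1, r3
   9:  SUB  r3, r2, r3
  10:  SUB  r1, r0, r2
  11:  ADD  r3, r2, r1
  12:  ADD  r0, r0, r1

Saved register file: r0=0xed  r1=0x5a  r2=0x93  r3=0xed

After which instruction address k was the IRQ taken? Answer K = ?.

K = 11

after  0: r0=0xc9 r1=0x1b r2=0xba r3=0xb6  N=1 Z=0
after  1: r0=0xc9 r1=0x0c r2=0xba r3=0xb6  N=0 Z=0
after  2: r0=0xc9 r1=0x0c r2=0xbe r3=0xb6  N=1 Z=0
after  3: r0=0xd5 r1=0x0c r2=0xbe r3=0xb6  N=1 Z=0
after  4: r0=0xd5 r1=0x0c r2=0xbe r3=0xf8  N=1 Z=0
after  5: r0=0xd5 r1=0x0c r2=0xbe r3=0xdd  N=1 Z=0
after  6: r0=0xd5 r1=0x0c r2=0x93 r3=0xdd  N=1 Z=0
after  7: r0=0xd5 r1=0x0c r2=0x93 r3=0xe1  N=1 Z=0
after  8: r0=0xed r1=0x0c r2=0x93 r3=0xe1  N=1 Z=0
after  9: r0=0xed r1=0x0c r2=0x93 r3=0xb2  N=1 Z=0
after 10: r0=0xed r1=0x5a r2=0x93 r3=0xb2  N=0 Z=0
after 11: r0=0xed r1=0x5a r2=0x93 r3=0xed  N=1 Z=0
-- IRQ taken; context saved, return-PC = 12 --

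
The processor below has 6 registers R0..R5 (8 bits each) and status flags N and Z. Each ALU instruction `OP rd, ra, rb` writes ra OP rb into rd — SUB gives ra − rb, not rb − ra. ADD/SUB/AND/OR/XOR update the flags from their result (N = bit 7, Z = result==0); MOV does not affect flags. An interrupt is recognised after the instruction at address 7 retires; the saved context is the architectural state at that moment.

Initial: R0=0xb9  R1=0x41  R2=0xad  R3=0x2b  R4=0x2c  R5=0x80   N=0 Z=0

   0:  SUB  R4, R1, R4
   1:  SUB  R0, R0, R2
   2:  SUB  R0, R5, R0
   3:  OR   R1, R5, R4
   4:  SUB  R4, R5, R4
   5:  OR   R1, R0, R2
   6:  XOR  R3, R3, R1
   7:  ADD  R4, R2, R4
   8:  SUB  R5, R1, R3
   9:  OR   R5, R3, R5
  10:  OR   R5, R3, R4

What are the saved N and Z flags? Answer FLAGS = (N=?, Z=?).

FLAGS = (N=0, Z=0)

after  0: R0=0xb9 R1=0x41 R2=0xad R3=0x2b R4=0x15 R5=0x80  N=0 Z=0
after  1: R0=0x0c R1=0x41 R2=0xad R3=0x2b R4=0x15 R5=0x80  N=0 Z=0
after  2: R0=0x74 R1=0x41 R2=0xad R3=0x2b R4=0x15 R5=0x80  N=0 Z=0
after  3: R0=0x74 R1=0x95 R2=0xad R3=0x2b R4=0x15 R5=0x80  N=1 Z=0
after  4: R0=0x74 R1=0x95 R2=0xad R3=0x2b R4=0x6b R5=0x80  N=0 Z=0
after  5: R0=0x74 R1=0xfd R2=0xad R3=0x2b R4=0x6b R5=0x80  N=1 Z=0
after  6: R0=0x74 R1=0xfd R2=0xad R3=0xd6 R4=0x6b R5=0x80  N=1 Z=0
after  7: R0=0x74 R1=0xfd R2=0xad R3=0xd6 R4=0x18 R5=0x80  N=0 Z=0
-- IRQ taken; context saved, return-PC = 8 --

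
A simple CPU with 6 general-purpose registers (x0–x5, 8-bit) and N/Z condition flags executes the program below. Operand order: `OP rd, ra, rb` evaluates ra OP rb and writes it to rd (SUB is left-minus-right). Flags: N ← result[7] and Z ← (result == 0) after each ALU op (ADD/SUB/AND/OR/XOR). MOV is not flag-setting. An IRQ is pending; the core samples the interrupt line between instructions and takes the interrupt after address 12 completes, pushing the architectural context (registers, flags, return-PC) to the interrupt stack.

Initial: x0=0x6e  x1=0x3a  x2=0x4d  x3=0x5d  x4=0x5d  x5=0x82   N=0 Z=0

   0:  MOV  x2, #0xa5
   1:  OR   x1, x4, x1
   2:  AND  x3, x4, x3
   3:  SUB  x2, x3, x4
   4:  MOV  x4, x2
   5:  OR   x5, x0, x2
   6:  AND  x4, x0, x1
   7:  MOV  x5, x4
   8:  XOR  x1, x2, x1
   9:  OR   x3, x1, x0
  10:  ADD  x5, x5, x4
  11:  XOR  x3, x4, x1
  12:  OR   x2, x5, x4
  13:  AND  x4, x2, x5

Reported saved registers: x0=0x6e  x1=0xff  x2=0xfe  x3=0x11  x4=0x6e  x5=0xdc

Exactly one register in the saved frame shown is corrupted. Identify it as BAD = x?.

BAD = x1

after  0: x0=0x6e x1=0x3a x2=0xa5 x3=0x5d x4=0x5d x5=0x82  N=0 Z=0
after  1: x0=0x6e x1=0x7f x2=0xa5 x3=0x5d x4=0x5d x5=0x82  N=0 Z=0
after  2: x0=0x6e x1=0x7f x2=0xa5 x3=0x5d x4=0x5d x5=0x82  N=0 Z=0
after  3: x0=0x6e x1=0x7f x2=0x00 x3=0x5d x4=0x5d x5=0x82  N=0 Z=1
after  4: x0=0x6e x1=0x7f x2=0x00 x3=0x5d x4=0x00 x5=0x82  N=0 Z=1
after  5: x0=0x6e x1=0x7f x2=0x00 x3=0x5d x4=0x00 x5=0x6e  N=0 Z=0
after  6: x0=0x6e x1=0x7f x2=0x00 x3=0x5d x4=0x6e x5=0x6e  N=0 Z=0
after  7: x0=0x6e x1=0x7f x2=0x00 x3=0x5d x4=0x6e x5=0x6e  N=0 Z=0
after  8: x0=0x6e x1=0x7f x2=0x00 x3=0x5d x4=0x6e x5=0x6e  N=0 Z=0
after  9: x0=0x6e x1=0x7f x2=0x00 x3=0x7f x4=0x6e x5=0x6e  N=0 Z=0
after 10: x0=0x6e x1=0x7f x2=0x00 x3=0x7f x4=0x6e x5=0xdc  N=1 Z=0
after 11: x0=0x6e x1=0x7f x2=0x00 x3=0x11 x4=0x6e x5=0xdc  N=0 Z=0
after 12: x0=0x6e x1=0x7f x2=0xfe x3=0x11 x4=0x6e x5=0xdc  N=1 Z=0
-- IRQ taken; context saved, return-PC = 13 --
mismatch: x1: reported 0xff vs actual 0x7f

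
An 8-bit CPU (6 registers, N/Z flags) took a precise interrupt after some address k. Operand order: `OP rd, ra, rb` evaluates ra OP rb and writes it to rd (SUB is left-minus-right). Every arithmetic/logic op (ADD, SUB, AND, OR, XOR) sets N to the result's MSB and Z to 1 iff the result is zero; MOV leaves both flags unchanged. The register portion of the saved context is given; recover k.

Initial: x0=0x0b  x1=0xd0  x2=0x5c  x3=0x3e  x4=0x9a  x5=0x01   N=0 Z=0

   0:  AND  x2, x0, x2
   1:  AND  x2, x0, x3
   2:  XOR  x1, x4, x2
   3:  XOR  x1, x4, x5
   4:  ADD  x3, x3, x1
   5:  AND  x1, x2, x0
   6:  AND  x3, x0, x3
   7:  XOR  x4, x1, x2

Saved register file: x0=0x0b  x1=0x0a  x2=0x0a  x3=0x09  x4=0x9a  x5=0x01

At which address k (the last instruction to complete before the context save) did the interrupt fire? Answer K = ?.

K = 6

after  0: x0=0x0b x1=0xd0 x2=0x08 x3=0x3e x4=0x9a x5=0x01  N=0 Z=0
after  1: x0=0x0b x1=0xd0 x2=0x0a x3=0x3e x4=0x9a x5=0x01  N=0 Z=0
after  2: x0=0x0b x1=0x90 x2=0x0a x3=0x3e x4=0x9a x5=0x01  N=1 Z=0
after  3: x0=0x0b x1=0x9b x2=0x0a x3=0x3e x4=0x9a x5=0x01  N=1 Z=0
after  4: x0=0x0b x1=0x9b x2=0x0a x3=0xd9 x4=0x9a x5=0x01  N=1 Z=0
after  5: x0=0x0b x1=0x0a x2=0x0a x3=0xd9 x4=0x9a x5=0x01  N=0 Z=0
after  6: x0=0x0b x1=0x0a x2=0x0a x3=0x09 x4=0x9a x5=0x01  N=0 Z=0
-- IRQ taken; context saved, return-PC = 7 --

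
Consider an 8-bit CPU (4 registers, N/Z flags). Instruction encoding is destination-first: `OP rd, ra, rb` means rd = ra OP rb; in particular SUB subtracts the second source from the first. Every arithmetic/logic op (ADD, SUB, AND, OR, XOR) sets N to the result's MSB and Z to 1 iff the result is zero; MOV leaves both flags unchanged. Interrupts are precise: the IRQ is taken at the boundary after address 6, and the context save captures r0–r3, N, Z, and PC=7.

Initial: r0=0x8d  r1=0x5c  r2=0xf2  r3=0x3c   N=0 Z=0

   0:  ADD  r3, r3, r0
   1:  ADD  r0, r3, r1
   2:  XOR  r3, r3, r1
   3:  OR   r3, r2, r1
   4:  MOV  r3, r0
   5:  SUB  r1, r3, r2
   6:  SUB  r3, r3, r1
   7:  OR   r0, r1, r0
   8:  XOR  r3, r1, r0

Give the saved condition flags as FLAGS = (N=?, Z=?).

after  0: r0=0x8d r1=0x5c r2=0xf2 r3=0xc9  N=1 Z=0
after  1: r0=0x25 r1=0x5c r2=0xf2 r3=0xc9  N=0 Z=0
after  2: r0=0x25 r1=0x5c r2=0xf2 r3=0x95  N=1 Z=0
after  3: r0=0x25 r1=0x5c r2=0xf2 r3=0xfe  N=1 Z=0
after  4: r0=0x25 r1=0x5c r2=0xf2 r3=0x25  N=1 Z=0
after  5: r0=0x25 r1=0x33 r2=0xf2 r3=0x25  N=0 Z=0
after  6: r0=0x25 r1=0x33 r2=0xf2 r3=0xf2  N=1 Z=0
-- IRQ taken; context saved, return-PC = 7 --

FLAGS = (N=1, Z=0)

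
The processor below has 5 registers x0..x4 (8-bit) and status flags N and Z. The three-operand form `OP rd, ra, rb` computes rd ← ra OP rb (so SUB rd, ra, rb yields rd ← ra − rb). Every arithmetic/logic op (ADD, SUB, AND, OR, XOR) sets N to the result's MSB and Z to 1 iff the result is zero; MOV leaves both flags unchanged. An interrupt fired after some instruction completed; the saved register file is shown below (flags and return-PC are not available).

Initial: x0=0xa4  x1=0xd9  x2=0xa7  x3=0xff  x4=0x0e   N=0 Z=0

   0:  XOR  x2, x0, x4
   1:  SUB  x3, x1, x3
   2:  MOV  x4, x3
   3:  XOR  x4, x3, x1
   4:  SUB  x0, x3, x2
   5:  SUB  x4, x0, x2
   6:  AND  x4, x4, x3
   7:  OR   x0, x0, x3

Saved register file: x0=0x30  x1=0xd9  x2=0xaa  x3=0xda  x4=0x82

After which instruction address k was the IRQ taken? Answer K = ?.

K = 6

after  0: x0=0xa4 x1=0xd9 x2=0xaa x3=0xff x4=0x0e  N=1 Z=0
after  1: x0=0xa4 x1=0xd9 x2=0xaa x3=0xda x4=0x0e  N=1 Z=0
after  2: x0=0xa4 x1=0xd9 x2=0xaa x3=0xda x4=0xda  N=1 Z=0
after  3: x0=0xa4 x1=0xd9 x2=0xaa x3=0xda x4=0x03  N=0 Z=0
after  4: x0=0x30 x1=0xd9 x2=0xaa x3=0xda x4=0x03  N=0 Z=0
after  5: x0=0x30 x1=0xd9 x2=0xaa x3=0xda x4=0x86  N=1 Z=0
after  6: x0=0x30 x1=0xd9 x2=0xaa x3=0xda x4=0x82  N=1 Z=0
-- IRQ taken; context saved, return-PC = 7 --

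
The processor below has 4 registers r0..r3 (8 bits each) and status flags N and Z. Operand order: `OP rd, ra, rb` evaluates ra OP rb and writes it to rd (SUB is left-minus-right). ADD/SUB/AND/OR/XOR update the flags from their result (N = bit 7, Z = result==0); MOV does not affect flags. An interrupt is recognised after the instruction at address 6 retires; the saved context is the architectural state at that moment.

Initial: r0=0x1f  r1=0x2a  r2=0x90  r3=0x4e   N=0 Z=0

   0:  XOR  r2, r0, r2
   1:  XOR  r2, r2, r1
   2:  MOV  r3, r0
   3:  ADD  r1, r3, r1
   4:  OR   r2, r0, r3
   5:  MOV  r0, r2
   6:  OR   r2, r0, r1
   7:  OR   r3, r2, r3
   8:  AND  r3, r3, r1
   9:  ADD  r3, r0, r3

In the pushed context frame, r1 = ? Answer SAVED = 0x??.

SAVED = 0x49

after  0: r0=0x1f r1=0x2a r2=0x8f r3=0x4e  N=1 Z=0
after  1: r0=0x1f r1=0x2a r2=0xa5 r3=0x4e  N=1 Z=0
after  2: r0=0x1f r1=0x2a r2=0xa5 r3=0x1f  N=1 Z=0
after  3: r0=0x1f r1=0x49 r2=0xa5 r3=0x1f  N=0 Z=0
after  4: r0=0x1f r1=0x49 r2=0x1f r3=0x1f  N=0 Z=0
after  5: r0=0x1f r1=0x49 r2=0x1f r3=0x1f  N=0 Z=0
after  6: r0=0x1f r1=0x49 r2=0x5f r3=0x1f  N=0 Z=0
-- IRQ taken; context saved, return-PC = 7 --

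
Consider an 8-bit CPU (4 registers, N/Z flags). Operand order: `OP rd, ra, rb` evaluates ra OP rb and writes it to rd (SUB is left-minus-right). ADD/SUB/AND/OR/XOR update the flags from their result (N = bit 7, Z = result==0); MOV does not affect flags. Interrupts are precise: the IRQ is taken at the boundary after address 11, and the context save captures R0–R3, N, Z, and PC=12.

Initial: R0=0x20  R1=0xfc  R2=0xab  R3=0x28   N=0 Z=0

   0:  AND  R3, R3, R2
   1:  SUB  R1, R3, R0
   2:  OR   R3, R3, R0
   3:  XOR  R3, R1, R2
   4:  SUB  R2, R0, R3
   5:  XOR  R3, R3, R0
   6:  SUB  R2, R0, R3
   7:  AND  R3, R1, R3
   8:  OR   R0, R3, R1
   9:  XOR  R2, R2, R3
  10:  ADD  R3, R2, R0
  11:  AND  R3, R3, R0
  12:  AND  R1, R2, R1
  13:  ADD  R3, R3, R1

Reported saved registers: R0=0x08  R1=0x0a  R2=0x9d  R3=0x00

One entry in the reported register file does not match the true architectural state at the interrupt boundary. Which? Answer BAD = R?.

BAD = R1

after  0: R0=0x20 R1=0xfc R2=0xab R3=0x28  N=0 Z=0
after  1: R0=0x20 R1=0x08 R2=0xab R3=0x28  N=0 Z=0
after  2: R0=0x20 R1=0x08 R2=0xab R3=0x28  N=0 Z=0
after  3: R0=0x20 R1=0x08 R2=0xab R3=0xa3  N=1 Z=0
after  4: R0=0x20 R1=0x08 R2=0x7d R3=0xa3  N=0 Z=0
after  5: R0=0x20 R1=0x08 R2=0x7d R3=0x83  N=1 Z=0
after  6: R0=0x20 R1=0x08 R2=0x9d R3=0x83  N=1 Z=0
after  7: R0=0x20 R1=0x08 R2=0x9d R3=0x00  N=0 Z=1
after  8: R0=0x08 R1=0x08 R2=0x9d R3=0x00  N=0 Z=0
after  9: R0=0x08 R1=0x08 R2=0x9d R3=0x00  N=1 Z=0
after 10: R0=0x08 R1=0x08 R2=0x9d R3=0xa5  N=1 Z=0
after 11: R0=0x08 R1=0x08 R2=0x9d R3=0x00  N=0 Z=1
-- IRQ taken; context saved, return-PC = 12 --
mismatch: R1: reported 0x0a vs actual 0x08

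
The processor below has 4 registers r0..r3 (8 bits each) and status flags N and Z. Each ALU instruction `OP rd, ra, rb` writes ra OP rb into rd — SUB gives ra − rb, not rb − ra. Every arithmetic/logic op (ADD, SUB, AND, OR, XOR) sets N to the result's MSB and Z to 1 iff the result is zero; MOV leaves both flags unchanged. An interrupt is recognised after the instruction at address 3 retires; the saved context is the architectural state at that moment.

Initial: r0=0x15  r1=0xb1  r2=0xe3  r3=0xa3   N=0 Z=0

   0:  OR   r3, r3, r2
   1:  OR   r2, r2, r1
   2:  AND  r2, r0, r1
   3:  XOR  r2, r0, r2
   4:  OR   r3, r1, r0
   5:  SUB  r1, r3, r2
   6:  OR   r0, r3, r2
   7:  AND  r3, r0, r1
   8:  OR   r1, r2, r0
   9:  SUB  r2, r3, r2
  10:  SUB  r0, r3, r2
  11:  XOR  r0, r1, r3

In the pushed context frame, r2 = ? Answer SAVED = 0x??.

SAVED = 0x04

after  0: r0=0x15 r1=0xb1 r2=0xe3 r3=0xe3  N=1 Z=0
after  1: r0=0x15 r1=0xb1 r2=0xf3 r3=0xe3  N=1 Z=0
after  2: r0=0x15 r1=0xb1 r2=0x11 r3=0xe3  N=0 Z=0
after  3: r0=0x15 r1=0xb1 r2=0x04 r3=0xe3  N=0 Z=0
-- IRQ taken; context saved, return-PC = 4 --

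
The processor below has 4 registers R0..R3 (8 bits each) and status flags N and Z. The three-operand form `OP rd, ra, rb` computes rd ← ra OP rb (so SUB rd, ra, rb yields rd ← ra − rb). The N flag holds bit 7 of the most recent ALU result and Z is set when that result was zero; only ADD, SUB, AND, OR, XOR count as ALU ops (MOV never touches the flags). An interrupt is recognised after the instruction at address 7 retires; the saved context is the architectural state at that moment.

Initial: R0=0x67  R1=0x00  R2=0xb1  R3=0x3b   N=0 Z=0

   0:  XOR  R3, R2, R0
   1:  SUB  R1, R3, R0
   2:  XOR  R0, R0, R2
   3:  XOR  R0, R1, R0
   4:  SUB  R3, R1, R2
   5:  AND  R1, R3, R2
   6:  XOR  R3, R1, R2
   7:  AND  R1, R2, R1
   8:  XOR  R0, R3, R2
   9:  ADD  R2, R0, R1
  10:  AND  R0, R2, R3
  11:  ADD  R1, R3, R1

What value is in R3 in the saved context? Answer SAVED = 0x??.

SAVED = 0x01

after  0: R0=0x67 R1=0x00 R2=0xb1 R3=0xd6  N=1 Z=0
after  1: R0=0x67 R1=0x6f R2=0xb1 R3=0xd6  N=0 Z=0
after  2: R0=0xd6 R1=0x6f R2=0xb1 R3=0xd6  N=1 Z=0
after  3: R0=0xb9 R1=0x6f R2=0xb1 R3=0xd6  N=1 Z=0
after  4: R0=0xb9 R1=0x6f R2=0xb1 R3=0xbe  N=1 Z=0
after  5: R0=0xb9 R1=0xb0 R2=0xb1 R3=0xbe  N=1 Z=0
after  6: R0=0xb9 R1=0xb0 R2=0xb1 R3=0x01  N=0 Z=0
after  7: R0=0xb9 R1=0xb0 R2=0xb1 R3=0x01  N=1 Z=0
-- IRQ taken; context saved, return-PC = 8 --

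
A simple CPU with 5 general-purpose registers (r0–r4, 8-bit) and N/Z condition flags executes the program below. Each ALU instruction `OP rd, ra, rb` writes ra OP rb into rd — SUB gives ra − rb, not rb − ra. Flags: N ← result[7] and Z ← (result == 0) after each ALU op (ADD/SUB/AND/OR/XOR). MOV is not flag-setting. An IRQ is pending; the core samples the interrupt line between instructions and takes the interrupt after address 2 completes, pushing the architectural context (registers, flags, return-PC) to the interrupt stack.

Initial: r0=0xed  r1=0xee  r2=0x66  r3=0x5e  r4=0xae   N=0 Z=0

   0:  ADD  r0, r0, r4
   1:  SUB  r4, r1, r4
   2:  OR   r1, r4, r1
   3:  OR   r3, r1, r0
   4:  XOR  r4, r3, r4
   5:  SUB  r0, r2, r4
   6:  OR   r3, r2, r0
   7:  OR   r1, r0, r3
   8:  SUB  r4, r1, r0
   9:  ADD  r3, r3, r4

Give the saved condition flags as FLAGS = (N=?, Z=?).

after  0: r0=0x9b r1=0xee r2=0x66 r3=0x5e r4=0xae  N=1 Z=0
after  1: r0=0x9b r1=0xee r2=0x66 r3=0x5e r4=0x40  N=0 Z=0
after  2: r0=0x9b r1=0xee r2=0x66 r3=0x5e r4=0x40  N=1 Z=0
-- IRQ taken; context saved, return-PC = 3 --

FLAGS = (N=1, Z=0)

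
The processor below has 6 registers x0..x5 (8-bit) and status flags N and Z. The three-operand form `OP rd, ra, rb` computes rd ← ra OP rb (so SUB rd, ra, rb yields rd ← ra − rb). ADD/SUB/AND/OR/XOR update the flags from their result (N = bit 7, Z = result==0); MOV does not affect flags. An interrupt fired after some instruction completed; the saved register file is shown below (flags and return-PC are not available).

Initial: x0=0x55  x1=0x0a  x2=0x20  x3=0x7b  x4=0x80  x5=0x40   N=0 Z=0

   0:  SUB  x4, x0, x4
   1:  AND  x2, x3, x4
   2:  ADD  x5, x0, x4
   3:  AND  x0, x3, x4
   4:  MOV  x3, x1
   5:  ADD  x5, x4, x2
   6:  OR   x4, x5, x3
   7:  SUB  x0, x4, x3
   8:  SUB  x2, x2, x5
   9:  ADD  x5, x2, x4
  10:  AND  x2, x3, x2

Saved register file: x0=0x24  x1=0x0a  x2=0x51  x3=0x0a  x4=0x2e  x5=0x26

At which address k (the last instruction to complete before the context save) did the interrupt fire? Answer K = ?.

after  0: x0=0x55 x1=0x0a x2=0x20 x3=0x7b x4=0xd5 x5=0x40  N=1 Z=0
after  1: x0=0x55 x1=0x0a x2=0x51 x3=0x7b x4=0xd5 x5=0x40  N=0 Z=0
after  2: x0=0x55 x1=0x0a x2=0x51 x3=0x7b x4=0xd5 x5=0x2a  N=0 Z=0
after  3: x0=0x51 x1=0x0a x2=0x51 x3=0x7b x4=0xd5 x5=0x2a  N=0 Z=0
after  4: x0=0x51 x1=0x0a x2=0x51 x3=0x0a x4=0xd5 x5=0x2a  N=0 Z=0
after  5: x0=0x51 x1=0x0a x2=0x51 x3=0x0a x4=0xd5 x5=0x26  N=0 Z=0
after  6: x0=0x51 x1=0x0a x2=0x51 x3=0x0a x4=0x2e x5=0x26  N=0 Z=0
after  7: x0=0x24 x1=0x0a x2=0x51 x3=0x0a x4=0x2e x5=0x26  N=0 Z=0
-- IRQ taken; context saved, return-PC = 8 --

K = 7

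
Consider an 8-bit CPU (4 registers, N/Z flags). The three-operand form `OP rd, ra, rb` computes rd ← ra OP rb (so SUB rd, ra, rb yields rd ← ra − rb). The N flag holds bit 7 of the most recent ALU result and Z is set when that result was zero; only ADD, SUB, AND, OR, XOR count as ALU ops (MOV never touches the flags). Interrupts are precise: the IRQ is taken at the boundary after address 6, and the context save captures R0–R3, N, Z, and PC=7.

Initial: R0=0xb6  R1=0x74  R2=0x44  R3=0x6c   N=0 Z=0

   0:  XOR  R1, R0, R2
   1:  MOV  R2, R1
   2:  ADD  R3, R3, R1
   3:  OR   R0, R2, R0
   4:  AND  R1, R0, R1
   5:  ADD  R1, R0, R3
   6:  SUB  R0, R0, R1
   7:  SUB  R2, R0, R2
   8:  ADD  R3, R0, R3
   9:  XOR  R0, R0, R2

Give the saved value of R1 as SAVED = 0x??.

after  0: R0=0xb6 R1=0xf2 R2=0x44 R3=0x6c  N=1 Z=0
after  1: R0=0xb6 R1=0xf2 R2=0xf2 R3=0x6c  N=1 Z=0
after  2: R0=0xb6 R1=0xf2 R2=0xf2 R3=0x5e  N=0 Z=0
after  3: R0=0xf6 R1=0xf2 R2=0xf2 R3=0x5e  N=1 Z=0
after  4: R0=0xf6 R1=0xf2 R2=0xf2 R3=0x5e  N=1 Z=0
after  5: R0=0xf6 R1=0x54 R2=0xf2 R3=0x5e  N=0 Z=0
after  6: R0=0xa2 R1=0x54 R2=0xf2 R3=0x5e  N=1 Z=0
-- IRQ taken; context saved, return-PC = 7 --

SAVED = 0x54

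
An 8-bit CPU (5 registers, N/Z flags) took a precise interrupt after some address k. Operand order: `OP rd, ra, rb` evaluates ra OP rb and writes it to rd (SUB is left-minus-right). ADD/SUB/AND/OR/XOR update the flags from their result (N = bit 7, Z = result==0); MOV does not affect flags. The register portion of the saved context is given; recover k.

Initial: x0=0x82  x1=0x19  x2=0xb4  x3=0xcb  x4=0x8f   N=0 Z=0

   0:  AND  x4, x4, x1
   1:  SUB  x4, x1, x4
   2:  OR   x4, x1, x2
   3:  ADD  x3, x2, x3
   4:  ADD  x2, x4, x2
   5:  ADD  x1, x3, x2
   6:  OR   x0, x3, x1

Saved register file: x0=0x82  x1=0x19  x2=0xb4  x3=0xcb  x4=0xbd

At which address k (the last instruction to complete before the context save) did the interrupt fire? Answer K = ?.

K = 2

after  0: x0=0x82 x1=0x19 x2=0xb4 x3=0xcb x4=0x09  N=0 Z=0
after  1: x0=0x82 x1=0x19 x2=0xb4 x3=0xcb x4=0x10  N=0 Z=0
after  2: x0=0x82 x1=0x19 x2=0xb4 x3=0xcb x4=0xbd  N=1 Z=0
-- IRQ taken; context saved, return-PC = 3 --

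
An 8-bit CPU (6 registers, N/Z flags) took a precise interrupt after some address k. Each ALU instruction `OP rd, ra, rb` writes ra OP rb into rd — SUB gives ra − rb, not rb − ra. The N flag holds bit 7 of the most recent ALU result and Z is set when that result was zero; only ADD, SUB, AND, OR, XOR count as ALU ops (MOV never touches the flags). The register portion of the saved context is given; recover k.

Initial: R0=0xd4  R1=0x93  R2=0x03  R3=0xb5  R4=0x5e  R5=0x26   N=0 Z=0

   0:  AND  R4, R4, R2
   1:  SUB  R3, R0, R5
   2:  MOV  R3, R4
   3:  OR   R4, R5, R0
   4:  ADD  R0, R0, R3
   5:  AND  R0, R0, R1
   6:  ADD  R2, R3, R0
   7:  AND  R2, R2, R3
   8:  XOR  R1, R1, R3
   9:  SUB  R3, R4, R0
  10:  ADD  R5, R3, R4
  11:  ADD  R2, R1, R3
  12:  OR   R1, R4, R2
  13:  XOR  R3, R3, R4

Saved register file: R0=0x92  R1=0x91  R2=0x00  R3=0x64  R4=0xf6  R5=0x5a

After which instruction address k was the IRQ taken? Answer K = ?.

after  0: R0=0xd4 R1=0x93 R2=0x03 R3=0xb5 R4=0x02 R5=0x26  N=0 Z=0
after  1: R0=0xd4 R1=0x93 R2=0x03 R3=0xae R4=0x02 R5=0x26  N=1 Z=0
after  2: R0=0xd4 R1=0x93 R2=0x03 R3=0x02 R4=0x02 R5=0x26  N=1 Z=0
after  3: R0=0xd4 R1=0x93 R2=0x03 R3=0x02 R4=0xf6 R5=0x26  N=1 Z=0
after  4: R0=0xd6 R1=0x93 R2=0x03 R3=0x02 R4=0xf6 R5=0x26  N=1 Z=0
after  5: R0=0x92 R1=0x93 R2=0x03 R3=0x02 R4=0xf6 R5=0x26  N=1 Z=0
after  6: R0=0x92 R1=0x93 R2=0x94 R3=0x02 R4=0xf6 R5=0x26  N=1 Z=0
after  7: R0=0x92 R1=0x93 R2=0x00 R3=0x02 R4=0xf6 R5=0x26  N=0 Z=1
after  8: R0=0x92 R1=0x91 R2=0x00 R3=0x02 R4=0xf6 R5=0x26  N=1 Z=0
after  9: R0=0x92 R1=0x91 R2=0x00 R3=0x64 R4=0xf6 R5=0x26  N=0 Z=0
after 10: R0=0x92 R1=0x91 R2=0x00 R3=0x64 R4=0xf6 R5=0x5a  N=0 Z=0
-- IRQ taken; context saved, return-PC = 11 --

K = 10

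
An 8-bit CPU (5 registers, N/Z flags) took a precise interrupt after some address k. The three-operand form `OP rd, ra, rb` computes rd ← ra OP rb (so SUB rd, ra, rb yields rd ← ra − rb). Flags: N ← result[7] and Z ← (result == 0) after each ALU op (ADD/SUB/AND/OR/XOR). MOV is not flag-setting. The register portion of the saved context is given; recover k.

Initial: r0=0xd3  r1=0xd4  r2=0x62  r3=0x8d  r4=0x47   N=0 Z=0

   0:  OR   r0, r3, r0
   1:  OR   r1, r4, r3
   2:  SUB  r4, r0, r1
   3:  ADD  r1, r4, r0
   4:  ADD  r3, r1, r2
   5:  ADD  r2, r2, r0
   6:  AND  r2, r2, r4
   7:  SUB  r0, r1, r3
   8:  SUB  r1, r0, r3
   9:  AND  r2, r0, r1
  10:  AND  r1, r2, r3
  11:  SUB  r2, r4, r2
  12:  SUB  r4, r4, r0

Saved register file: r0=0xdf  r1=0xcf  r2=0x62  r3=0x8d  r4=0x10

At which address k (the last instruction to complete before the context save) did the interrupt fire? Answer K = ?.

K = 2

after  0: r0=0xdf r1=0xd4 r2=0x62 r3=0x8d r4=0x47  N=1 Z=0
after  1: r0=0xdf r1=0xcf r2=0x62 r3=0x8d r4=0x47  N=1 Z=0
after  2: r0=0xdf r1=0xcf r2=0x62 r3=0x8d r4=0x10  N=0 Z=0
-- IRQ taken; context saved, return-PC = 3 --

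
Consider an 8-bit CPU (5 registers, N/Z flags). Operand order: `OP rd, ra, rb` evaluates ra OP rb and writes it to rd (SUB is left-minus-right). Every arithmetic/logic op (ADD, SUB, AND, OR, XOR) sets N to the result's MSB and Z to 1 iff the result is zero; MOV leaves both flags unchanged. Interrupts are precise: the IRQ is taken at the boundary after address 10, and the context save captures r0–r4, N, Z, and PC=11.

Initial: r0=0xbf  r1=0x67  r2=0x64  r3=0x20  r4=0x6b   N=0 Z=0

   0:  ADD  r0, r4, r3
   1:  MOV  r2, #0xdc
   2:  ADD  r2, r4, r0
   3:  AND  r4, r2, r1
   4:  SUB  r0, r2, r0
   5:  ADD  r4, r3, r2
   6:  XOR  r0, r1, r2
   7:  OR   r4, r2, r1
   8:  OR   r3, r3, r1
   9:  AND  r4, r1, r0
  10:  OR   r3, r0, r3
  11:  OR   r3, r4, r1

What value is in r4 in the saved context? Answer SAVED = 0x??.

SAVED = 0x01

after  0: r0=0x8b r1=0x67 r2=0x64 r3=0x20 r4=0x6b  N=1 Z=0
after  1: r0=0x8b r1=0x67 r2=0xdc r3=0x20 r4=0x6b  N=1 Z=0
after  2: r0=0x8b r1=0x67 r2=0xf6 r3=0x20 r4=0x6b  N=1 Z=0
after  3: r0=0x8b r1=0x67 r2=0xf6 r3=0x20 r4=0x66  N=0 Z=0
after  4: r0=0x6b r1=0x67 r2=0xf6 r3=0x20 r4=0x66  N=0 Z=0
after  5: r0=0x6b r1=0x67 r2=0xf6 r3=0x20 r4=0x16  N=0 Z=0
after  6: r0=0x91 r1=0x67 r2=0xf6 r3=0x20 r4=0x16  N=1 Z=0
after  7: r0=0x91 r1=0x67 r2=0xf6 r3=0x20 r4=0xf7  N=1 Z=0
after  8: r0=0x91 r1=0x67 r2=0xf6 r3=0x67 r4=0xf7  N=0 Z=0
after  9: r0=0x91 r1=0x67 r2=0xf6 r3=0x67 r4=0x01  N=0 Z=0
after 10: r0=0x91 r1=0x67 r2=0xf6 r3=0xf7 r4=0x01  N=1 Z=0
-- IRQ taken; context saved, return-PC = 11 --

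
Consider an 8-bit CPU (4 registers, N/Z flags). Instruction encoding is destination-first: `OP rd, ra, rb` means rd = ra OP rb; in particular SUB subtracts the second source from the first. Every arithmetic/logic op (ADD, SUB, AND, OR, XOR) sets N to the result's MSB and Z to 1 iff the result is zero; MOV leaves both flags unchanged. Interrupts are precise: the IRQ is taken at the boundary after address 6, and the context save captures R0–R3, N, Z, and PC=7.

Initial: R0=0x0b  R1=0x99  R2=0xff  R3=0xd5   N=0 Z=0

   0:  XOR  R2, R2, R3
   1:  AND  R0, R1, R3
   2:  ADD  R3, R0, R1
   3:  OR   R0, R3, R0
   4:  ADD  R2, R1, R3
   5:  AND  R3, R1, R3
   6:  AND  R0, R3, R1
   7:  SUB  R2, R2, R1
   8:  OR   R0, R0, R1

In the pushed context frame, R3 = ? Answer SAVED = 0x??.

SAVED = 0x08

after  0: R0=0x0b R1=0x99 R2=0x2a R3=0xd5  N=0 Z=0
after  1: R0=0x91 R1=0x99 R2=0x2a R3=0xd5  N=1 Z=0
after  2: R0=0x91 R1=0x99 R2=0x2a R3=0x2a  N=0 Z=0
after  3: R0=0xbb R1=0x99 R2=0x2a R3=0x2a  N=1 Z=0
after  4: R0=0xbb R1=0x99 R2=0xc3 R3=0x2a  N=1 Z=0
after  5: R0=0xbb R1=0x99 R2=0xc3 R3=0x08  N=0 Z=0
after  6: R0=0x08 R1=0x99 R2=0xc3 R3=0x08  N=0 Z=0
-- IRQ taken; context saved, return-PC = 7 --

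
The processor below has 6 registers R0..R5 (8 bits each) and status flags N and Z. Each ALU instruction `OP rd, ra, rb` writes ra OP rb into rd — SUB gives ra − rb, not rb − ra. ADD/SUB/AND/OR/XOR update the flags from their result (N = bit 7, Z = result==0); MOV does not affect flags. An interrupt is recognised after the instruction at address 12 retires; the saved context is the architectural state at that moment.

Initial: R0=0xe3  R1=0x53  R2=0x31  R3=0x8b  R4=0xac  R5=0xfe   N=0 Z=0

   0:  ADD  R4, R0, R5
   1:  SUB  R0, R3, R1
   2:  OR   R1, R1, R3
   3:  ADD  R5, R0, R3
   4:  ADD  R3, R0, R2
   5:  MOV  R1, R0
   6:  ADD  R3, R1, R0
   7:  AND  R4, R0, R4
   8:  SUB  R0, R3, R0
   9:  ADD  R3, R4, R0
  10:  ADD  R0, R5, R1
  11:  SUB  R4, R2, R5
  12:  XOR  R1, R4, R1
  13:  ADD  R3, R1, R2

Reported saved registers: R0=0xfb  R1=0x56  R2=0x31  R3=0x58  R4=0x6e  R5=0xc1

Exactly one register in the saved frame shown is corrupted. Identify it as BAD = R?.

BAD = R5

after  0: R0=0xe3 R1=0x53 R2=0x31 R3=0x8b R4=0xe1 R5=0xfe  N=1 Z=0
after  1: R0=0x38 R1=0x53 R2=0x31 R3=0x8b R4=0xe1 R5=0xfe  N=0 Z=0
after  2: R0=0x38 R1=0xdb R2=0x31 R3=0x8b R4=0xe1 R5=0xfe  N=1 Z=0
after  3: R0=0x38 R1=0xdb R2=0x31 R3=0x8b R4=0xe1 R5=0xc3  N=1 Z=0
after  4: R0=0x38 R1=0xdb R2=0x31 R3=0x69 R4=0xe1 R5=0xc3  N=0 Z=0
after  5: R0=0x38 R1=0x38 R2=0x31 R3=0x69 R4=0xe1 R5=0xc3  N=0 Z=0
after  6: R0=0x38 R1=0x38 R2=0x31 R3=0x70 R4=0xe1 R5=0xc3  N=0 Z=0
after  7: R0=0x38 R1=0x38 R2=0x31 R3=0x70 R4=0x20 R5=0xc3  N=0 Z=0
after  8: R0=0x38 R1=0x38 R2=0x31 R3=0x70 R4=0x20 R5=0xc3  N=0 Z=0
after  9: R0=0x38 R1=0x38 R2=0x31 R3=0x58 R4=0x20 R5=0xc3  N=0 Z=0
after 10: R0=0xfb R1=0x38 R2=0x31 R3=0x58 R4=0x20 R5=0xc3  N=1 Z=0
after 11: R0=0xfb R1=0x38 R2=0x31 R3=0x58 R4=0x6e R5=0xc3  N=0 Z=0
after 12: R0=0xfb R1=0x56 R2=0x31 R3=0x58 R4=0x6e R5=0xc3  N=0 Z=0
-- IRQ taken; context saved, return-PC = 13 --
mismatch: R5: reported 0xc1 vs actual 0xc3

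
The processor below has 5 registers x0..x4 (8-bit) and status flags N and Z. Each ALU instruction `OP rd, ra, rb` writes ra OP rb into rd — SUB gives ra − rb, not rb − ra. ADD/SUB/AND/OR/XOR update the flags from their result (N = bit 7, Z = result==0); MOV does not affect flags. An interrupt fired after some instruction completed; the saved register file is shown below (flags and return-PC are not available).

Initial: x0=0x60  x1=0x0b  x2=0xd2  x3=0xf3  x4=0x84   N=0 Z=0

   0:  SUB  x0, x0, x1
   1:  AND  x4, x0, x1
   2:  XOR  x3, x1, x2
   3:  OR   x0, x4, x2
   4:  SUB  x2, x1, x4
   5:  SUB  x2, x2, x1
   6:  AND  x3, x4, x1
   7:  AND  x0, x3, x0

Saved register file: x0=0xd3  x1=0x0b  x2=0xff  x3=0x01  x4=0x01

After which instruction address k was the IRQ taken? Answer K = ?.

K = 6

after  0: x0=0x55 x1=0x0b x2=0xd2 x3=0xf3 x4=0x84  N=0 Z=0
after  1: x0=0x55 x1=0x0b x2=0xd2 x3=0xf3 x4=0x01  N=0 Z=0
after  2: x0=0x55 x1=0x0b x2=0xd2 x3=0xd9 x4=0x01  N=1 Z=0
after  3: x0=0xd3 x1=0x0b x2=0xd2 x3=0xd9 x4=0x01  N=1 Z=0
after  4: x0=0xd3 x1=0x0b x2=0x0a x3=0xd9 x4=0x01  N=0 Z=0
after  5: x0=0xd3 x1=0x0b x2=0xff x3=0xd9 x4=0x01  N=1 Z=0
after  6: x0=0xd3 x1=0x0b x2=0xff x3=0x01 x4=0x01  N=0 Z=0
-- IRQ taken; context saved, return-PC = 7 --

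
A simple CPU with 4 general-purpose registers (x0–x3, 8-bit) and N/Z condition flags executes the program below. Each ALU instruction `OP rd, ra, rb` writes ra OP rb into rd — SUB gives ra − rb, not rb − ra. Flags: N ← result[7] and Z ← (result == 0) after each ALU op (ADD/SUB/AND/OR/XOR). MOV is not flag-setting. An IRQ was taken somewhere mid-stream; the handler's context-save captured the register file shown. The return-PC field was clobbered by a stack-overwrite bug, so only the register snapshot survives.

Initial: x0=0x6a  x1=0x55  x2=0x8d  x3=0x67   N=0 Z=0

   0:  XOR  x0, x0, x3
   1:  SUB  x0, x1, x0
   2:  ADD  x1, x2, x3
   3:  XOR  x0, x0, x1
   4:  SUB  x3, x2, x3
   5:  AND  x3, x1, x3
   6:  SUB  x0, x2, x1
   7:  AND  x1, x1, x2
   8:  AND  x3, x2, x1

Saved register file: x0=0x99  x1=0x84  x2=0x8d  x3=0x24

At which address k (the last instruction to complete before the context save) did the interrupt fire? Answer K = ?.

after  0: x0=0x0d x1=0x55 x2=0x8d x3=0x67  N=0 Z=0
after  1: x0=0x48 x1=0x55 x2=0x8d x3=0x67  N=0 Z=0
after  2: x0=0x48 x1=0xf4 x2=0x8d x3=0x67  N=1 Z=0
after  3: x0=0xbc x1=0xf4 x2=0x8d x3=0x67  N=1 Z=0
after  4: x0=0xbc x1=0xf4 x2=0x8d x3=0x26  N=0 Z=0
after  5: x0=0xbc x1=0xf4 x2=0x8d x3=0x24  N=0 Z=0
after  6: x0=0x99 x1=0xf4 x2=0x8d x3=0x24  N=1 Z=0
after  7: x0=0x99 x1=0x84 x2=0x8d x3=0x24  N=1 Z=0
-- IRQ taken; context saved, return-PC = 8 --

K = 7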